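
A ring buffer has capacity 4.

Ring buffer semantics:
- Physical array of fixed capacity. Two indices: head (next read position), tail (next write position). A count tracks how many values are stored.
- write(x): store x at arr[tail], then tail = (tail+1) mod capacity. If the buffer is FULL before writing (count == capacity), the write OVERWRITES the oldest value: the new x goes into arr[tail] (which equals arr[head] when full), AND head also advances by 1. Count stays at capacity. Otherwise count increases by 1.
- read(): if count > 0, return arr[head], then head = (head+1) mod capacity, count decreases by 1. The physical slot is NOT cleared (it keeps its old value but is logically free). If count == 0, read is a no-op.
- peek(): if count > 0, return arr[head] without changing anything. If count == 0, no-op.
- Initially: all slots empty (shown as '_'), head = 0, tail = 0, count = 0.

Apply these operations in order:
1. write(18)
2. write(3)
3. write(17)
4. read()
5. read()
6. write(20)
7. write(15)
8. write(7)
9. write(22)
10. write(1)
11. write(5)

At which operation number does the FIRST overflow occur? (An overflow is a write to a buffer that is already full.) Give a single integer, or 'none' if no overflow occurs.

Answer: 9

Derivation:
After op 1 (write(18)): arr=[18 _ _ _] head=0 tail=1 count=1
After op 2 (write(3)): arr=[18 3 _ _] head=0 tail=2 count=2
After op 3 (write(17)): arr=[18 3 17 _] head=0 tail=3 count=3
After op 4 (read()): arr=[18 3 17 _] head=1 tail=3 count=2
After op 5 (read()): arr=[18 3 17 _] head=2 tail=3 count=1
After op 6 (write(20)): arr=[18 3 17 20] head=2 tail=0 count=2
After op 7 (write(15)): arr=[15 3 17 20] head=2 tail=1 count=3
After op 8 (write(7)): arr=[15 7 17 20] head=2 tail=2 count=4
After op 9 (write(22)): arr=[15 7 22 20] head=3 tail=3 count=4
After op 10 (write(1)): arr=[15 7 22 1] head=0 tail=0 count=4
After op 11 (write(5)): arr=[5 7 22 1] head=1 tail=1 count=4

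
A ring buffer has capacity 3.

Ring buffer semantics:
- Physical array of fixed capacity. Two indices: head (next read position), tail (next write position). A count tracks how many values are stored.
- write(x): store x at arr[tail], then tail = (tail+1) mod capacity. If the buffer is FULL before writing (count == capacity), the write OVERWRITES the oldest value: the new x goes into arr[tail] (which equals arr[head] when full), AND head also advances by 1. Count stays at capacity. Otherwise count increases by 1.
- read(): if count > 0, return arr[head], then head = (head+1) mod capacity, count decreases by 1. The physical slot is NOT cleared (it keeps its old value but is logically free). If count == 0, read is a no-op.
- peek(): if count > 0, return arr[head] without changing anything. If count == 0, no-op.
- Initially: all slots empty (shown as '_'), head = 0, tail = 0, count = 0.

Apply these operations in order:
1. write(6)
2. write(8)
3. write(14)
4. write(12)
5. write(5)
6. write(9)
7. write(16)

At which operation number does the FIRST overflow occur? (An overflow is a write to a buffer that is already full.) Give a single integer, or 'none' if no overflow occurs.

Answer: 4

Derivation:
After op 1 (write(6)): arr=[6 _ _] head=0 tail=1 count=1
After op 2 (write(8)): arr=[6 8 _] head=0 tail=2 count=2
After op 3 (write(14)): arr=[6 8 14] head=0 tail=0 count=3
After op 4 (write(12)): arr=[12 8 14] head=1 tail=1 count=3
After op 5 (write(5)): arr=[12 5 14] head=2 tail=2 count=3
After op 6 (write(9)): arr=[12 5 9] head=0 tail=0 count=3
After op 7 (write(16)): arr=[16 5 9] head=1 tail=1 count=3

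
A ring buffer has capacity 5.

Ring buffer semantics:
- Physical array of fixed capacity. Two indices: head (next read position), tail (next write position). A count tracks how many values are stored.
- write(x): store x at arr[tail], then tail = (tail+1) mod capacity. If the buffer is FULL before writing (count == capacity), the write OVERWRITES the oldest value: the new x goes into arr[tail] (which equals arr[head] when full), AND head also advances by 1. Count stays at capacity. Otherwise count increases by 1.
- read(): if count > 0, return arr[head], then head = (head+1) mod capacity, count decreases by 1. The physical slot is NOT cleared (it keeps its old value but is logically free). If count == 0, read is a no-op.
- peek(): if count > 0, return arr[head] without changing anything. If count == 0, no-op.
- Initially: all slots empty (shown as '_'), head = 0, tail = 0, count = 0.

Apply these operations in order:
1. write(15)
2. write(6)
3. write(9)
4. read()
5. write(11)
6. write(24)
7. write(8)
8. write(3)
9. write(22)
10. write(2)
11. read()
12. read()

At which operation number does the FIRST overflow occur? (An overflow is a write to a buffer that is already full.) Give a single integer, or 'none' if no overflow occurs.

After op 1 (write(15)): arr=[15 _ _ _ _] head=0 tail=1 count=1
After op 2 (write(6)): arr=[15 6 _ _ _] head=0 tail=2 count=2
After op 3 (write(9)): arr=[15 6 9 _ _] head=0 tail=3 count=3
After op 4 (read()): arr=[15 6 9 _ _] head=1 tail=3 count=2
After op 5 (write(11)): arr=[15 6 9 11 _] head=1 tail=4 count=3
After op 6 (write(24)): arr=[15 6 9 11 24] head=1 tail=0 count=4
After op 7 (write(8)): arr=[8 6 9 11 24] head=1 tail=1 count=5
After op 8 (write(3)): arr=[8 3 9 11 24] head=2 tail=2 count=5
After op 9 (write(22)): arr=[8 3 22 11 24] head=3 tail=3 count=5
After op 10 (write(2)): arr=[8 3 22 2 24] head=4 tail=4 count=5
After op 11 (read()): arr=[8 3 22 2 24] head=0 tail=4 count=4
After op 12 (read()): arr=[8 3 22 2 24] head=1 tail=4 count=3

Answer: 8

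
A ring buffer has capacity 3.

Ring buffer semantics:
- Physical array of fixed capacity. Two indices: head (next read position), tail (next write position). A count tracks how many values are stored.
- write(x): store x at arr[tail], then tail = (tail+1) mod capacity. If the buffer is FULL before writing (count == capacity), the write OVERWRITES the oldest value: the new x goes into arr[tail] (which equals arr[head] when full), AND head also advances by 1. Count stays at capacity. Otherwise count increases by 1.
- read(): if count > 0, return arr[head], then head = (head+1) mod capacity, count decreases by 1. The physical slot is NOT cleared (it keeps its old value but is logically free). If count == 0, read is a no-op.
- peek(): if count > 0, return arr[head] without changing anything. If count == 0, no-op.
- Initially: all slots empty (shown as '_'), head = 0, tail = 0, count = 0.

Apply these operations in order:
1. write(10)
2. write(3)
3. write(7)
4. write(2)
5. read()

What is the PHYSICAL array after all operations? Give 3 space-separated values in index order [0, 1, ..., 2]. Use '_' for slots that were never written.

Answer: 2 3 7

Derivation:
After op 1 (write(10)): arr=[10 _ _] head=0 tail=1 count=1
After op 2 (write(3)): arr=[10 3 _] head=0 tail=2 count=2
After op 3 (write(7)): arr=[10 3 7] head=0 tail=0 count=3
After op 4 (write(2)): arr=[2 3 7] head=1 tail=1 count=3
After op 5 (read()): arr=[2 3 7] head=2 tail=1 count=2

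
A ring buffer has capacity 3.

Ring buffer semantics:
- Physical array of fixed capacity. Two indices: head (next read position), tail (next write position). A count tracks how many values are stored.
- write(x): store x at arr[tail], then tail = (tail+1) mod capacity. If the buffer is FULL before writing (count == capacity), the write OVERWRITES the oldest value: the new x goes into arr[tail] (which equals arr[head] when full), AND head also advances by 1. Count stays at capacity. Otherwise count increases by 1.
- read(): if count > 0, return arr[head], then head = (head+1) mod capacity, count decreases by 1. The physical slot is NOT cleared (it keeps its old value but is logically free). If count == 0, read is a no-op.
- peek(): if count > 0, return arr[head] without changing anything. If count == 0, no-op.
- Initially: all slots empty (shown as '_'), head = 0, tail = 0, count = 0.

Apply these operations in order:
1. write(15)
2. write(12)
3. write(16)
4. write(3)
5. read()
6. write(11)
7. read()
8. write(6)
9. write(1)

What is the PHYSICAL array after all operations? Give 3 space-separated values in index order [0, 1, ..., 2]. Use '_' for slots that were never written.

Answer: 1 11 6

Derivation:
After op 1 (write(15)): arr=[15 _ _] head=0 tail=1 count=1
After op 2 (write(12)): arr=[15 12 _] head=0 tail=2 count=2
After op 3 (write(16)): arr=[15 12 16] head=0 tail=0 count=3
After op 4 (write(3)): arr=[3 12 16] head=1 tail=1 count=3
After op 5 (read()): arr=[3 12 16] head=2 tail=1 count=2
After op 6 (write(11)): arr=[3 11 16] head=2 tail=2 count=3
After op 7 (read()): arr=[3 11 16] head=0 tail=2 count=2
After op 8 (write(6)): arr=[3 11 6] head=0 tail=0 count=3
After op 9 (write(1)): arr=[1 11 6] head=1 tail=1 count=3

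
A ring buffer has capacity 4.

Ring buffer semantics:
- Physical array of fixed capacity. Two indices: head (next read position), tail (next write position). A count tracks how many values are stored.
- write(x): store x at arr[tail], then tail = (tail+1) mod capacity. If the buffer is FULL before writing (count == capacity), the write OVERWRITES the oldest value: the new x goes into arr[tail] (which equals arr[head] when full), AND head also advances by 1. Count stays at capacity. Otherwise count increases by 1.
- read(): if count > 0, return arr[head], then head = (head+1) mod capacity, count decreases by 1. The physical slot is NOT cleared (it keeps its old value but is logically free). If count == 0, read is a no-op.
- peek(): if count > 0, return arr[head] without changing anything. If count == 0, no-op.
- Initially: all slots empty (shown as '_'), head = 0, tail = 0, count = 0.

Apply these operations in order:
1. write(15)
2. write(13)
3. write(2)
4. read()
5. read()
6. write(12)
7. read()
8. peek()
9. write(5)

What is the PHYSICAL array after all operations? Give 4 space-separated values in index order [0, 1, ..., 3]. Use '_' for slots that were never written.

After op 1 (write(15)): arr=[15 _ _ _] head=0 tail=1 count=1
After op 2 (write(13)): arr=[15 13 _ _] head=0 tail=2 count=2
After op 3 (write(2)): arr=[15 13 2 _] head=0 tail=3 count=3
After op 4 (read()): arr=[15 13 2 _] head=1 tail=3 count=2
After op 5 (read()): arr=[15 13 2 _] head=2 tail=3 count=1
After op 6 (write(12)): arr=[15 13 2 12] head=2 tail=0 count=2
After op 7 (read()): arr=[15 13 2 12] head=3 tail=0 count=1
After op 8 (peek()): arr=[15 13 2 12] head=3 tail=0 count=1
After op 9 (write(5)): arr=[5 13 2 12] head=3 tail=1 count=2

Answer: 5 13 2 12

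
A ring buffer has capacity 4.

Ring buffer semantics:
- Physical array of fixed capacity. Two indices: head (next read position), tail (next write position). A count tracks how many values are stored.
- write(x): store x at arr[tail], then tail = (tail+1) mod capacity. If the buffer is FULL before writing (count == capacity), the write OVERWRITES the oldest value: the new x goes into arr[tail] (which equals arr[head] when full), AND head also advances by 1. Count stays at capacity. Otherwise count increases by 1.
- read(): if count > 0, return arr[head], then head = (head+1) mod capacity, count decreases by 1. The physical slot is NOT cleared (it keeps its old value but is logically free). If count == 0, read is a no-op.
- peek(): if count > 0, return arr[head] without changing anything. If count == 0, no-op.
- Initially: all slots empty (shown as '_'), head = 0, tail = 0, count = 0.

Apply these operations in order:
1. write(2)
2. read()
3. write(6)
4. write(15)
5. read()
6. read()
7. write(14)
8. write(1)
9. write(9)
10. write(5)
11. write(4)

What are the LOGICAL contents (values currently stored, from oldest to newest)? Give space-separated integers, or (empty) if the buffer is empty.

Answer: 1 9 5 4

Derivation:
After op 1 (write(2)): arr=[2 _ _ _] head=0 tail=1 count=1
After op 2 (read()): arr=[2 _ _ _] head=1 tail=1 count=0
After op 3 (write(6)): arr=[2 6 _ _] head=1 tail=2 count=1
After op 4 (write(15)): arr=[2 6 15 _] head=1 tail=3 count=2
After op 5 (read()): arr=[2 6 15 _] head=2 tail=3 count=1
After op 6 (read()): arr=[2 6 15 _] head=3 tail=3 count=0
After op 7 (write(14)): arr=[2 6 15 14] head=3 tail=0 count=1
After op 8 (write(1)): arr=[1 6 15 14] head=3 tail=1 count=2
After op 9 (write(9)): arr=[1 9 15 14] head=3 tail=2 count=3
After op 10 (write(5)): arr=[1 9 5 14] head=3 tail=3 count=4
After op 11 (write(4)): arr=[1 9 5 4] head=0 tail=0 count=4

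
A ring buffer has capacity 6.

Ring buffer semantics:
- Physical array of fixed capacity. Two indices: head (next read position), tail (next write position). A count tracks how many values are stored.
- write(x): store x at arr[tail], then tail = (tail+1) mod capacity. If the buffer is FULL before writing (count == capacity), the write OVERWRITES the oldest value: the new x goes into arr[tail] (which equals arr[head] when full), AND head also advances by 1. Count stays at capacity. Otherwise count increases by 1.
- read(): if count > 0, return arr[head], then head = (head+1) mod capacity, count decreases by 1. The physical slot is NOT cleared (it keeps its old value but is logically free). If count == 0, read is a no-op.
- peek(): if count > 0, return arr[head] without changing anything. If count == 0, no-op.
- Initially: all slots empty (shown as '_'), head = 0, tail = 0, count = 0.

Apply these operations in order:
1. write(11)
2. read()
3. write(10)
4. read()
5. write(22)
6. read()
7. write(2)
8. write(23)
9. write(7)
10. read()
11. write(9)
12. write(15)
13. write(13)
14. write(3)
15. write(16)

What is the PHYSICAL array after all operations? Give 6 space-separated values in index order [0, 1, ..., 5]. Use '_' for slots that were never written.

After op 1 (write(11)): arr=[11 _ _ _ _ _] head=0 tail=1 count=1
After op 2 (read()): arr=[11 _ _ _ _ _] head=1 tail=1 count=0
After op 3 (write(10)): arr=[11 10 _ _ _ _] head=1 tail=2 count=1
After op 4 (read()): arr=[11 10 _ _ _ _] head=2 tail=2 count=0
After op 5 (write(22)): arr=[11 10 22 _ _ _] head=2 tail=3 count=1
After op 6 (read()): arr=[11 10 22 _ _ _] head=3 tail=3 count=0
After op 7 (write(2)): arr=[11 10 22 2 _ _] head=3 tail=4 count=1
After op 8 (write(23)): arr=[11 10 22 2 23 _] head=3 tail=5 count=2
After op 9 (write(7)): arr=[11 10 22 2 23 7] head=3 tail=0 count=3
After op 10 (read()): arr=[11 10 22 2 23 7] head=4 tail=0 count=2
After op 11 (write(9)): arr=[9 10 22 2 23 7] head=4 tail=1 count=3
After op 12 (write(15)): arr=[9 15 22 2 23 7] head=4 tail=2 count=4
After op 13 (write(13)): arr=[9 15 13 2 23 7] head=4 tail=3 count=5
After op 14 (write(3)): arr=[9 15 13 3 23 7] head=4 tail=4 count=6
After op 15 (write(16)): arr=[9 15 13 3 16 7] head=5 tail=5 count=6

Answer: 9 15 13 3 16 7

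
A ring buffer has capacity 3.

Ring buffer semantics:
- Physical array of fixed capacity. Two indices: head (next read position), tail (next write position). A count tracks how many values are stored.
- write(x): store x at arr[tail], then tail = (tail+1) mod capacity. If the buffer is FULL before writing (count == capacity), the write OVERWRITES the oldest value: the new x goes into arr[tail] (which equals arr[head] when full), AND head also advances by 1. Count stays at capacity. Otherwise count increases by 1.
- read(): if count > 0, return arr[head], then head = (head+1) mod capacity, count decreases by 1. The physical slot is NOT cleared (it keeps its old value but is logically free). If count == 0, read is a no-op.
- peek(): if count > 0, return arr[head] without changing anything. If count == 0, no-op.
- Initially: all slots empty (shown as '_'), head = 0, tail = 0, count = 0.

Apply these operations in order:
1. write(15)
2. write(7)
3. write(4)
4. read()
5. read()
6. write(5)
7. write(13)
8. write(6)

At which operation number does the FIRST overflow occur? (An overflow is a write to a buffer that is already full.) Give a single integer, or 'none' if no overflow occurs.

Answer: 8

Derivation:
After op 1 (write(15)): arr=[15 _ _] head=0 tail=1 count=1
After op 2 (write(7)): arr=[15 7 _] head=0 tail=2 count=2
After op 3 (write(4)): arr=[15 7 4] head=0 tail=0 count=3
After op 4 (read()): arr=[15 7 4] head=1 tail=0 count=2
After op 5 (read()): arr=[15 7 4] head=2 tail=0 count=1
After op 6 (write(5)): arr=[5 7 4] head=2 tail=1 count=2
After op 7 (write(13)): arr=[5 13 4] head=2 tail=2 count=3
After op 8 (write(6)): arr=[5 13 6] head=0 tail=0 count=3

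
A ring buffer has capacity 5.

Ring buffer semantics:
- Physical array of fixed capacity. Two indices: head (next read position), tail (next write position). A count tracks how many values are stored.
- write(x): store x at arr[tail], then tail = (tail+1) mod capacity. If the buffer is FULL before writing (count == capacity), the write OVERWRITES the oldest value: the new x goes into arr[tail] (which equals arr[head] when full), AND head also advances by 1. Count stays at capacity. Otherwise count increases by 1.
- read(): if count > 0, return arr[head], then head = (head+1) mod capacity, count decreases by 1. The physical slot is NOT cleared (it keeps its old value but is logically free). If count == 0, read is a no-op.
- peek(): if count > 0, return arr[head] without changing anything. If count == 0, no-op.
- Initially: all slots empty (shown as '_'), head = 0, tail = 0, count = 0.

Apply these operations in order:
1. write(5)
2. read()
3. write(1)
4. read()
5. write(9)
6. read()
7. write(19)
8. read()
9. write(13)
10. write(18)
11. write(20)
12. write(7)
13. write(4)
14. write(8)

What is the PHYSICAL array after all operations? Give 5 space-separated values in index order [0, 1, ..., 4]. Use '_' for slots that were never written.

After op 1 (write(5)): arr=[5 _ _ _ _] head=0 tail=1 count=1
After op 2 (read()): arr=[5 _ _ _ _] head=1 tail=1 count=0
After op 3 (write(1)): arr=[5 1 _ _ _] head=1 tail=2 count=1
After op 4 (read()): arr=[5 1 _ _ _] head=2 tail=2 count=0
After op 5 (write(9)): arr=[5 1 9 _ _] head=2 tail=3 count=1
After op 6 (read()): arr=[5 1 9 _ _] head=3 tail=3 count=0
After op 7 (write(19)): arr=[5 1 9 19 _] head=3 tail=4 count=1
After op 8 (read()): arr=[5 1 9 19 _] head=4 tail=4 count=0
After op 9 (write(13)): arr=[5 1 9 19 13] head=4 tail=0 count=1
After op 10 (write(18)): arr=[18 1 9 19 13] head=4 tail=1 count=2
After op 11 (write(20)): arr=[18 20 9 19 13] head=4 tail=2 count=3
After op 12 (write(7)): arr=[18 20 7 19 13] head=4 tail=3 count=4
After op 13 (write(4)): arr=[18 20 7 4 13] head=4 tail=4 count=5
After op 14 (write(8)): arr=[18 20 7 4 8] head=0 tail=0 count=5

Answer: 18 20 7 4 8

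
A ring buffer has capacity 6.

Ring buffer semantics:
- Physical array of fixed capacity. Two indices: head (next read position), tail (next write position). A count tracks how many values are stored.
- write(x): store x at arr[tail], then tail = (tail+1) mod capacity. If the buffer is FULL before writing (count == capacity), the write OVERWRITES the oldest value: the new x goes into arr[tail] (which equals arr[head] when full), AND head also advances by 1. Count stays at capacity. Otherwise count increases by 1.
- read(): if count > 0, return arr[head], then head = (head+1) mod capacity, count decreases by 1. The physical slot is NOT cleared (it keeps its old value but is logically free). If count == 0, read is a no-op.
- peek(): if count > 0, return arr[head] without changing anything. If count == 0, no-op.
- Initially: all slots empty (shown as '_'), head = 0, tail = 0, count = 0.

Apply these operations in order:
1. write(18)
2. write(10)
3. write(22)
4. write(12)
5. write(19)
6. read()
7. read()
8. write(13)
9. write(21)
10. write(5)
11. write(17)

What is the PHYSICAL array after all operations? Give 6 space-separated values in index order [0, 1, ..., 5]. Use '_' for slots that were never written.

After op 1 (write(18)): arr=[18 _ _ _ _ _] head=0 tail=1 count=1
After op 2 (write(10)): arr=[18 10 _ _ _ _] head=0 tail=2 count=2
After op 3 (write(22)): arr=[18 10 22 _ _ _] head=0 tail=3 count=3
After op 4 (write(12)): arr=[18 10 22 12 _ _] head=0 tail=4 count=4
After op 5 (write(19)): arr=[18 10 22 12 19 _] head=0 tail=5 count=5
After op 6 (read()): arr=[18 10 22 12 19 _] head=1 tail=5 count=4
After op 7 (read()): arr=[18 10 22 12 19 _] head=2 tail=5 count=3
After op 8 (write(13)): arr=[18 10 22 12 19 13] head=2 tail=0 count=4
After op 9 (write(21)): arr=[21 10 22 12 19 13] head=2 tail=1 count=5
After op 10 (write(5)): arr=[21 5 22 12 19 13] head=2 tail=2 count=6
After op 11 (write(17)): arr=[21 5 17 12 19 13] head=3 tail=3 count=6

Answer: 21 5 17 12 19 13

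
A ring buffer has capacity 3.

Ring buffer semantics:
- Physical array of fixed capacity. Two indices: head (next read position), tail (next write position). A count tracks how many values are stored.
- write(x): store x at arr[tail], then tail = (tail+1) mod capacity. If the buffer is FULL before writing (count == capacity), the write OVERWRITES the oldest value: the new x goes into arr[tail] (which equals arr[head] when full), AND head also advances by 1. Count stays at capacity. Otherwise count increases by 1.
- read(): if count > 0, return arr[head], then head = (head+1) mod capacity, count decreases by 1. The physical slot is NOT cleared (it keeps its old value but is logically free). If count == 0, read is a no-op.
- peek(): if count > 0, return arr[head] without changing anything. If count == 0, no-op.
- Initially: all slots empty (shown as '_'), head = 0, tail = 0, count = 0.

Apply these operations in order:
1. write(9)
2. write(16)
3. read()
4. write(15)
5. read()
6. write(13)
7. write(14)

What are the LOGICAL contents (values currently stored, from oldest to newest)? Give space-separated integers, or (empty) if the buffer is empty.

Answer: 15 13 14

Derivation:
After op 1 (write(9)): arr=[9 _ _] head=0 tail=1 count=1
After op 2 (write(16)): arr=[9 16 _] head=0 tail=2 count=2
After op 3 (read()): arr=[9 16 _] head=1 tail=2 count=1
After op 4 (write(15)): arr=[9 16 15] head=1 tail=0 count=2
After op 5 (read()): arr=[9 16 15] head=2 tail=0 count=1
After op 6 (write(13)): arr=[13 16 15] head=2 tail=1 count=2
After op 7 (write(14)): arr=[13 14 15] head=2 tail=2 count=3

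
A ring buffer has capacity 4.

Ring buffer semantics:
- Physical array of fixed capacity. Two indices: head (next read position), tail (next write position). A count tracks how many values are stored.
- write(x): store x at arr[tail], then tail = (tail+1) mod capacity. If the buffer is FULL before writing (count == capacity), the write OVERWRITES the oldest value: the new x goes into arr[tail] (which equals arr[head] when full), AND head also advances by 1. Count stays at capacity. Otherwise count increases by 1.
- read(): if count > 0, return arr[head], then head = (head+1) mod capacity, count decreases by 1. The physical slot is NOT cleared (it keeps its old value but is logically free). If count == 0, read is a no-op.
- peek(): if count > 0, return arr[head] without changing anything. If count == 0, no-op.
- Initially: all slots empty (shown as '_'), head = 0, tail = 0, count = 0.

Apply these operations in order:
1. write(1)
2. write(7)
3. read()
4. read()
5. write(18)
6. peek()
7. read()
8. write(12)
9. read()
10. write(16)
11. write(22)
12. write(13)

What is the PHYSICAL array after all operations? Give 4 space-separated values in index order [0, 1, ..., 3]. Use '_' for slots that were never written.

Answer: 16 22 13 12

Derivation:
After op 1 (write(1)): arr=[1 _ _ _] head=0 tail=1 count=1
After op 2 (write(7)): arr=[1 7 _ _] head=0 tail=2 count=2
After op 3 (read()): arr=[1 7 _ _] head=1 tail=2 count=1
After op 4 (read()): arr=[1 7 _ _] head=2 tail=2 count=0
After op 5 (write(18)): arr=[1 7 18 _] head=2 tail=3 count=1
After op 6 (peek()): arr=[1 7 18 _] head=2 tail=3 count=1
After op 7 (read()): arr=[1 7 18 _] head=3 tail=3 count=0
After op 8 (write(12)): arr=[1 7 18 12] head=3 tail=0 count=1
After op 9 (read()): arr=[1 7 18 12] head=0 tail=0 count=0
After op 10 (write(16)): arr=[16 7 18 12] head=0 tail=1 count=1
After op 11 (write(22)): arr=[16 22 18 12] head=0 tail=2 count=2
After op 12 (write(13)): arr=[16 22 13 12] head=0 tail=3 count=3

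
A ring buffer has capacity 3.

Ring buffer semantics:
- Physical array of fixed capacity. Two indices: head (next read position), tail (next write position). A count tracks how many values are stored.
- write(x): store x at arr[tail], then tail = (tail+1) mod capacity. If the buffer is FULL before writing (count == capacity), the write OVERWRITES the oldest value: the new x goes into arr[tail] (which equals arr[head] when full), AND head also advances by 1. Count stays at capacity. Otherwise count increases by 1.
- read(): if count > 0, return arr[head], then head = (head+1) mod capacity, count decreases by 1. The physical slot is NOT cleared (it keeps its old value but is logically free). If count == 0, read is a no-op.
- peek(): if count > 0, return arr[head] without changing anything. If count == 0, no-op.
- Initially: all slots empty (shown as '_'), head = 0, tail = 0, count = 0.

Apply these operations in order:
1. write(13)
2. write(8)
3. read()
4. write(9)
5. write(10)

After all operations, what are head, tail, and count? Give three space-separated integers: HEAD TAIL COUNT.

Answer: 1 1 3

Derivation:
After op 1 (write(13)): arr=[13 _ _] head=0 tail=1 count=1
After op 2 (write(8)): arr=[13 8 _] head=0 tail=2 count=2
After op 3 (read()): arr=[13 8 _] head=1 tail=2 count=1
After op 4 (write(9)): arr=[13 8 9] head=1 tail=0 count=2
After op 5 (write(10)): arr=[10 8 9] head=1 tail=1 count=3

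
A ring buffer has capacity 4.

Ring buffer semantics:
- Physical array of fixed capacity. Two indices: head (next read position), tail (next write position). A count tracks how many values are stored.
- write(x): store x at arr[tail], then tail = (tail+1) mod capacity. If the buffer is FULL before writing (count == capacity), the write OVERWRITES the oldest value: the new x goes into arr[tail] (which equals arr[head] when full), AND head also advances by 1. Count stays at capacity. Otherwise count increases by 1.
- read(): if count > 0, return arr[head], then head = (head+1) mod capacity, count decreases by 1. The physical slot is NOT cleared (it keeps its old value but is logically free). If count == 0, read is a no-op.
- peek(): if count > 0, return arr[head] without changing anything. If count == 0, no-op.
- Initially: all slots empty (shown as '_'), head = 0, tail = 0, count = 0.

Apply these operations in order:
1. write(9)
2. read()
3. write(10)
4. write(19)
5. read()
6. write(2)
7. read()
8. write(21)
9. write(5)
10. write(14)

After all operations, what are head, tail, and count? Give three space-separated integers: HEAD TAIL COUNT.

After op 1 (write(9)): arr=[9 _ _ _] head=0 tail=1 count=1
After op 2 (read()): arr=[9 _ _ _] head=1 tail=1 count=0
After op 3 (write(10)): arr=[9 10 _ _] head=1 tail=2 count=1
After op 4 (write(19)): arr=[9 10 19 _] head=1 tail=3 count=2
After op 5 (read()): arr=[9 10 19 _] head=2 tail=3 count=1
After op 6 (write(2)): arr=[9 10 19 2] head=2 tail=0 count=2
After op 7 (read()): arr=[9 10 19 2] head=3 tail=0 count=1
After op 8 (write(21)): arr=[21 10 19 2] head=3 tail=1 count=2
After op 9 (write(5)): arr=[21 5 19 2] head=3 tail=2 count=3
After op 10 (write(14)): arr=[21 5 14 2] head=3 tail=3 count=4

Answer: 3 3 4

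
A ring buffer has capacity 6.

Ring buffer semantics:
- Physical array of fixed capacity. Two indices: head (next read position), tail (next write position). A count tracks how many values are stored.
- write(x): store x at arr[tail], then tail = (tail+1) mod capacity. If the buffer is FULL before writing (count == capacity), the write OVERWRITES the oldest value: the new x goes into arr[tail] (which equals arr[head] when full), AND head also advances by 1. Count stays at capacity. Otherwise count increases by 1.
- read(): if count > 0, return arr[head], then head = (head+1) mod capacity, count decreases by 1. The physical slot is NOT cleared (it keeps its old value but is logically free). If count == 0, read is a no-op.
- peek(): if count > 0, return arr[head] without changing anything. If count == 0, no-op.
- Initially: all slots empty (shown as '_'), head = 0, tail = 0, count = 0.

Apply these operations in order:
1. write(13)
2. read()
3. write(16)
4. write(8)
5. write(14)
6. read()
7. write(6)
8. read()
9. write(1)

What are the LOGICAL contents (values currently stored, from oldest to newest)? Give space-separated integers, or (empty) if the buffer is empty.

After op 1 (write(13)): arr=[13 _ _ _ _ _] head=0 tail=1 count=1
After op 2 (read()): arr=[13 _ _ _ _ _] head=1 tail=1 count=0
After op 3 (write(16)): arr=[13 16 _ _ _ _] head=1 tail=2 count=1
After op 4 (write(8)): arr=[13 16 8 _ _ _] head=1 tail=3 count=2
After op 5 (write(14)): arr=[13 16 8 14 _ _] head=1 tail=4 count=3
After op 6 (read()): arr=[13 16 8 14 _ _] head=2 tail=4 count=2
After op 7 (write(6)): arr=[13 16 8 14 6 _] head=2 tail=5 count=3
After op 8 (read()): arr=[13 16 8 14 6 _] head=3 tail=5 count=2
After op 9 (write(1)): arr=[13 16 8 14 6 1] head=3 tail=0 count=3

Answer: 14 6 1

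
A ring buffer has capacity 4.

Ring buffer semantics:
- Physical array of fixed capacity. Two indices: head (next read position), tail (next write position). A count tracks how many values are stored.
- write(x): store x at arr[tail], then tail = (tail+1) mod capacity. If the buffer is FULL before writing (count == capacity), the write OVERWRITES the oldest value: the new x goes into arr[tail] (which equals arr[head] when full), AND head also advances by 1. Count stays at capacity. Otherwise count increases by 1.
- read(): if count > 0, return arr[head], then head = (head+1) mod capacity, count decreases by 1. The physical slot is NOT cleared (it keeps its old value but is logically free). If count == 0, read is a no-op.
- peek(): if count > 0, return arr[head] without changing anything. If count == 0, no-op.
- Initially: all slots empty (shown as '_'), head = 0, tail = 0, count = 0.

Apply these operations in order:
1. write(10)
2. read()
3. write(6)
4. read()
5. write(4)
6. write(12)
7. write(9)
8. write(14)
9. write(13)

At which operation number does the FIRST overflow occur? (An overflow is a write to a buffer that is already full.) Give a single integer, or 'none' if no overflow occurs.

After op 1 (write(10)): arr=[10 _ _ _] head=0 tail=1 count=1
After op 2 (read()): arr=[10 _ _ _] head=1 tail=1 count=0
After op 3 (write(6)): arr=[10 6 _ _] head=1 tail=2 count=1
After op 4 (read()): arr=[10 6 _ _] head=2 tail=2 count=0
After op 5 (write(4)): arr=[10 6 4 _] head=2 tail=3 count=1
After op 6 (write(12)): arr=[10 6 4 12] head=2 tail=0 count=2
After op 7 (write(9)): arr=[9 6 4 12] head=2 tail=1 count=3
After op 8 (write(14)): arr=[9 14 4 12] head=2 tail=2 count=4
After op 9 (write(13)): arr=[9 14 13 12] head=3 tail=3 count=4

Answer: 9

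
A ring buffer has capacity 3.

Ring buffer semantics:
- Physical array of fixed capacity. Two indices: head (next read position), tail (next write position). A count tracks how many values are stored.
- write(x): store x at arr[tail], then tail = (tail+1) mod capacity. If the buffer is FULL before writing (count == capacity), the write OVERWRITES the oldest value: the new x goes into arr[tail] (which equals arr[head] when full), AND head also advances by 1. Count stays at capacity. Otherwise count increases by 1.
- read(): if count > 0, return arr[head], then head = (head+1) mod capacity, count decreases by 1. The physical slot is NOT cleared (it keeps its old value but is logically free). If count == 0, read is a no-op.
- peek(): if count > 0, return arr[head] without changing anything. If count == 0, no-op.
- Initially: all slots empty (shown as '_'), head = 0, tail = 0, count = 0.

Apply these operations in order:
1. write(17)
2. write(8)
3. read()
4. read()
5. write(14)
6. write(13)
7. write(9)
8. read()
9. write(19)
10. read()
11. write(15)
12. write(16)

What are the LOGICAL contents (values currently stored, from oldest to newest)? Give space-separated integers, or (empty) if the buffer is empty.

Answer: 19 15 16

Derivation:
After op 1 (write(17)): arr=[17 _ _] head=0 tail=1 count=1
After op 2 (write(8)): arr=[17 8 _] head=0 tail=2 count=2
After op 3 (read()): arr=[17 8 _] head=1 tail=2 count=1
After op 4 (read()): arr=[17 8 _] head=2 tail=2 count=0
After op 5 (write(14)): arr=[17 8 14] head=2 tail=0 count=1
After op 6 (write(13)): arr=[13 8 14] head=2 tail=1 count=2
After op 7 (write(9)): arr=[13 9 14] head=2 tail=2 count=3
After op 8 (read()): arr=[13 9 14] head=0 tail=2 count=2
After op 9 (write(19)): arr=[13 9 19] head=0 tail=0 count=3
After op 10 (read()): arr=[13 9 19] head=1 tail=0 count=2
After op 11 (write(15)): arr=[15 9 19] head=1 tail=1 count=3
After op 12 (write(16)): arr=[15 16 19] head=2 tail=2 count=3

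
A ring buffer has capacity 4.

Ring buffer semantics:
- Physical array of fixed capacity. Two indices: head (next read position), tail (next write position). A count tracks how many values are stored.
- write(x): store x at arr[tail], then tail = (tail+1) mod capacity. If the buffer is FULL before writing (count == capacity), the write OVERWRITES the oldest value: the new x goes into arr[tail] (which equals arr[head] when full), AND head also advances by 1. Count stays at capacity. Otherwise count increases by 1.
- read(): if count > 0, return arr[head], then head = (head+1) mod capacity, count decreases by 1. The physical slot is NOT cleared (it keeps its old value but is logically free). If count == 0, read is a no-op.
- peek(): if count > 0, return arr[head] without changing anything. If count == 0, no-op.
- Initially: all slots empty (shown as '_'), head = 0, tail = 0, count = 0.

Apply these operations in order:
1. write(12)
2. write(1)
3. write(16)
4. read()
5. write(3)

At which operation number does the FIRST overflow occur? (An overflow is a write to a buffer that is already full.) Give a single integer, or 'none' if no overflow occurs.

Answer: none

Derivation:
After op 1 (write(12)): arr=[12 _ _ _] head=0 tail=1 count=1
After op 2 (write(1)): arr=[12 1 _ _] head=0 tail=2 count=2
After op 3 (write(16)): arr=[12 1 16 _] head=0 tail=3 count=3
After op 4 (read()): arr=[12 1 16 _] head=1 tail=3 count=2
After op 5 (write(3)): arr=[12 1 16 3] head=1 tail=0 count=3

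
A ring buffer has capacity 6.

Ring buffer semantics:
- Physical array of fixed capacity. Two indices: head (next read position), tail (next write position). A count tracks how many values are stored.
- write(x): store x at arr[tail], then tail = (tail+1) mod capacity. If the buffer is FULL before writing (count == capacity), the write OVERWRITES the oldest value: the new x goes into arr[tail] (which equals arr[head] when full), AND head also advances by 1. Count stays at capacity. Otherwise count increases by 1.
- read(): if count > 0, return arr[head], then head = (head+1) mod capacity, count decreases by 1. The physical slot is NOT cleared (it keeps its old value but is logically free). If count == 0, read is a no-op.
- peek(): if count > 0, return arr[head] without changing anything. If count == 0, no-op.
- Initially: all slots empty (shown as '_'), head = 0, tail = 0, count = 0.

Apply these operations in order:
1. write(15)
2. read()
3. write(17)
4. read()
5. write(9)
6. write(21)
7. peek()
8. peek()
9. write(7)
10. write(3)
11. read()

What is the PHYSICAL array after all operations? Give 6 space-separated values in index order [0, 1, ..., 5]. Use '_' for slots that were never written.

After op 1 (write(15)): arr=[15 _ _ _ _ _] head=0 tail=1 count=1
After op 2 (read()): arr=[15 _ _ _ _ _] head=1 tail=1 count=0
After op 3 (write(17)): arr=[15 17 _ _ _ _] head=1 tail=2 count=1
After op 4 (read()): arr=[15 17 _ _ _ _] head=2 tail=2 count=0
After op 5 (write(9)): arr=[15 17 9 _ _ _] head=2 tail=3 count=1
After op 6 (write(21)): arr=[15 17 9 21 _ _] head=2 tail=4 count=2
After op 7 (peek()): arr=[15 17 9 21 _ _] head=2 tail=4 count=2
After op 8 (peek()): arr=[15 17 9 21 _ _] head=2 tail=4 count=2
After op 9 (write(7)): arr=[15 17 9 21 7 _] head=2 tail=5 count=3
After op 10 (write(3)): arr=[15 17 9 21 7 3] head=2 tail=0 count=4
After op 11 (read()): arr=[15 17 9 21 7 3] head=3 tail=0 count=3

Answer: 15 17 9 21 7 3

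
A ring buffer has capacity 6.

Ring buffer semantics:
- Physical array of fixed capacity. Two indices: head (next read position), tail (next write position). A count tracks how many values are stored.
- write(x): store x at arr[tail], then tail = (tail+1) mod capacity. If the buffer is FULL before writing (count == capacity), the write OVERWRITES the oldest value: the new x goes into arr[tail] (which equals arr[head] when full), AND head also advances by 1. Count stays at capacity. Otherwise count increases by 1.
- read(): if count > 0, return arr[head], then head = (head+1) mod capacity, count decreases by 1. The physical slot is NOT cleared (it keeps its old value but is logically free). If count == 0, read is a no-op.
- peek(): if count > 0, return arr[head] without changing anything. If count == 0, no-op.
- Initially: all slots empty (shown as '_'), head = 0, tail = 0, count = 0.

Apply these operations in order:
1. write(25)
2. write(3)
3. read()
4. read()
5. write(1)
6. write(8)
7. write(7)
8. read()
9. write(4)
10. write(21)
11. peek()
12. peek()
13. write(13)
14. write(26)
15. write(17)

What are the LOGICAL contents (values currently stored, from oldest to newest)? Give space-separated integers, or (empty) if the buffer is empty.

After op 1 (write(25)): arr=[25 _ _ _ _ _] head=0 tail=1 count=1
After op 2 (write(3)): arr=[25 3 _ _ _ _] head=0 tail=2 count=2
After op 3 (read()): arr=[25 3 _ _ _ _] head=1 tail=2 count=1
After op 4 (read()): arr=[25 3 _ _ _ _] head=2 tail=2 count=0
After op 5 (write(1)): arr=[25 3 1 _ _ _] head=2 tail=3 count=1
After op 6 (write(8)): arr=[25 3 1 8 _ _] head=2 tail=4 count=2
After op 7 (write(7)): arr=[25 3 1 8 7 _] head=2 tail=5 count=3
After op 8 (read()): arr=[25 3 1 8 7 _] head=3 tail=5 count=2
After op 9 (write(4)): arr=[25 3 1 8 7 4] head=3 tail=0 count=3
After op 10 (write(21)): arr=[21 3 1 8 7 4] head=3 tail=1 count=4
After op 11 (peek()): arr=[21 3 1 8 7 4] head=3 tail=1 count=4
After op 12 (peek()): arr=[21 3 1 8 7 4] head=3 tail=1 count=4
After op 13 (write(13)): arr=[21 13 1 8 7 4] head=3 tail=2 count=5
After op 14 (write(26)): arr=[21 13 26 8 7 4] head=3 tail=3 count=6
After op 15 (write(17)): arr=[21 13 26 17 7 4] head=4 tail=4 count=6

Answer: 7 4 21 13 26 17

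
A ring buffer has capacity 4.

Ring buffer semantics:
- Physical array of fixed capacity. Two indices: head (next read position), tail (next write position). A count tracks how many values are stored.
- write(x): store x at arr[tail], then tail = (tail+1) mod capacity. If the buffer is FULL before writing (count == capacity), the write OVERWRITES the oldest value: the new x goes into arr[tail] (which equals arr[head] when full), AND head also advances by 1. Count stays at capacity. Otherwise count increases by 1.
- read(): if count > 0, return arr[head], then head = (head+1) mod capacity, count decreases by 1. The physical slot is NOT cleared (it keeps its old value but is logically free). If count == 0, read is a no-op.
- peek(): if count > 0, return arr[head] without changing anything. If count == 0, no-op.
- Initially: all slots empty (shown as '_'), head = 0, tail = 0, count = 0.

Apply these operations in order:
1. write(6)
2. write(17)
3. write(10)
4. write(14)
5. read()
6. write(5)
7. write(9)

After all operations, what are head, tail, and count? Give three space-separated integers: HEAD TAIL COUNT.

After op 1 (write(6)): arr=[6 _ _ _] head=0 tail=1 count=1
After op 2 (write(17)): arr=[6 17 _ _] head=0 tail=2 count=2
After op 3 (write(10)): arr=[6 17 10 _] head=0 tail=3 count=3
After op 4 (write(14)): arr=[6 17 10 14] head=0 tail=0 count=4
After op 5 (read()): arr=[6 17 10 14] head=1 tail=0 count=3
After op 6 (write(5)): arr=[5 17 10 14] head=1 tail=1 count=4
After op 7 (write(9)): arr=[5 9 10 14] head=2 tail=2 count=4

Answer: 2 2 4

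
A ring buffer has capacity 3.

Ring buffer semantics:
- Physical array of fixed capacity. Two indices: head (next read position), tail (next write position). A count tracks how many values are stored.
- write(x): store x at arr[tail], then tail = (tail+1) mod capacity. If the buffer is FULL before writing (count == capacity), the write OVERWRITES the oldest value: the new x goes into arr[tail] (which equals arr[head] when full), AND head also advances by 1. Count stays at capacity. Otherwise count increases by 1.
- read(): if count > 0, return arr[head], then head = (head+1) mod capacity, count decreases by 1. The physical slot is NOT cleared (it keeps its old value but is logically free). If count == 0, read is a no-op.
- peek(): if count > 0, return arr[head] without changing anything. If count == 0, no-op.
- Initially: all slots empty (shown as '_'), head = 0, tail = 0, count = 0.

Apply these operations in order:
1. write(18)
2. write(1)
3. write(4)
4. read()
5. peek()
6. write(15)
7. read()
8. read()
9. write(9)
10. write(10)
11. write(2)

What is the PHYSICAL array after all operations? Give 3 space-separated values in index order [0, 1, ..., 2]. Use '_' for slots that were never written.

After op 1 (write(18)): arr=[18 _ _] head=0 tail=1 count=1
After op 2 (write(1)): arr=[18 1 _] head=0 tail=2 count=2
After op 3 (write(4)): arr=[18 1 4] head=0 tail=0 count=3
After op 4 (read()): arr=[18 1 4] head=1 tail=0 count=2
After op 5 (peek()): arr=[18 1 4] head=1 tail=0 count=2
After op 6 (write(15)): arr=[15 1 4] head=1 tail=1 count=3
After op 7 (read()): arr=[15 1 4] head=2 tail=1 count=2
After op 8 (read()): arr=[15 1 4] head=0 tail=1 count=1
After op 9 (write(9)): arr=[15 9 4] head=0 tail=2 count=2
After op 10 (write(10)): arr=[15 9 10] head=0 tail=0 count=3
After op 11 (write(2)): arr=[2 9 10] head=1 tail=1 count=3

Answer: 2 9 10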